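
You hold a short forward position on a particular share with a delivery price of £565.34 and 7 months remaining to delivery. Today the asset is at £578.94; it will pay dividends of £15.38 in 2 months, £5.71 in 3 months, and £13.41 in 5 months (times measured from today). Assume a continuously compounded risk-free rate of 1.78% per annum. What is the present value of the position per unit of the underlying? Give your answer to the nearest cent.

£14.89

PV(remaining dividends) I = 15.38·e^(−0.0178·2/12) + 5.71·e^(−0.0178·3/12) + 13.41·e^(−0.0178·5/12) = 34.3300
Current forward F = (S − I)·e^(rT) = (578.94 − 34.3300)·e^(0.0178·7/12) = 544.6100 × 1.010437 = 550.2941
Value (long) = (F − K)·e^(−rT) = (550.2941 − 565.34) × 0.989670 = -14.8905
Short position value = −(long value) = £14.89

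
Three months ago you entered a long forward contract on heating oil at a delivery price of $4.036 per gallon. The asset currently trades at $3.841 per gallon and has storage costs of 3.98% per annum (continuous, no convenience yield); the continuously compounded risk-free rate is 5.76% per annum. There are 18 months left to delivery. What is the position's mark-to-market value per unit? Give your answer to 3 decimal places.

$0.375 per gallon

Current fair forward for the remaining 18 months: F = S·e^((r + u)·T), (r + u) = 0.0576 + 0.0398 = 0.0974
F = 3.841 · e^(0.0974 × 18/12) = 3.841 × 1.157312 = 4.4452
Value of long forward = (F − K)·e^(−rT) = (4.4452 − 4.036) · e^(−0.0576·18/12)
= 0.4092 × 0.917227 = 0.375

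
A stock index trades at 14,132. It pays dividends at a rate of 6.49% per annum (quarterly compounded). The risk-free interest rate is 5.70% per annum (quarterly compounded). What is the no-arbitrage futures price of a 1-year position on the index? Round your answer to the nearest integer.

14,022

F = S · (1+r/4)^(4T) / (1+q/4)^(4T)
= 14132 × 1.058230 / 1.066497 = 14132 × 0.992248
F = 14,022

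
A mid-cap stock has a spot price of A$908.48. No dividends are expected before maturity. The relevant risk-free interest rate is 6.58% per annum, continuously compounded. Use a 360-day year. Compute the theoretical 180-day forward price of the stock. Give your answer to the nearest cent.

F = S·e^(rT) = 908.48 · e^(0.0658 × 180/360)
= 908.48 · e^0.032900 = 908.48 × 1.033447
F = A$938.87

A$938.87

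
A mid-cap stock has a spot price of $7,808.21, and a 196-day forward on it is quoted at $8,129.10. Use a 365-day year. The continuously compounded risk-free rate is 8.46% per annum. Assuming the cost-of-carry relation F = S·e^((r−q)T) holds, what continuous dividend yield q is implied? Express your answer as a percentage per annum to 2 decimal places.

From F = S·e^((r−q)T): (r − q) = ln(F/S)/T
ln(8129.10/7808.21) = ln(1.041096) = 0.040274
(r − q) = 0.040274 / (196/365) = 0.075000
q = r − ln(F/S)/T = 0.0846 − 0.075000 = 0.009600
q = 0.96%

0.96%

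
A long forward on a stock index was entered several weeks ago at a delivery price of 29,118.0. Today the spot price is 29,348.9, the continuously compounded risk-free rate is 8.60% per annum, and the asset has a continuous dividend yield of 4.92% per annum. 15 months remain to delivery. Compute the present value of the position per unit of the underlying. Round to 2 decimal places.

Current fair forward for the remaining 15 months: F = S·e^((r − q)·T), (r − q) = 0.0860 − 0.0492 = 0.0368
F = 29348.9 · e^(0.0368 × 15/12) = 29348.9 × 1.04707441 = 30730.4822
Value of long forward = (F − K)·e^(−rT) = (30730.4822 − 29118.0) · e^(−0.0860·15/12)
= 1612.4822 × 0.89807652 = 1448.13

1448.13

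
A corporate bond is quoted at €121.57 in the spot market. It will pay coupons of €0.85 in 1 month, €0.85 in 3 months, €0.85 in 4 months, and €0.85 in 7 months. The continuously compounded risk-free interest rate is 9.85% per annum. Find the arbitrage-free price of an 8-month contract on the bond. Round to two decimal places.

PV(coupons) I = 0.85·e^(−0.0985·1/12) + 0.85·e^(−0.0985·3/12) + 0.85·e^(−0.0985·4/12) + 0.85·e^(−0.0985·7/12)
I = 0.8431 + 0.8293 + 0.8225 + 0.8025 = 3.2974
F = (S − I)·e^(rT) = (121.57 − 3.2974) · e^(0.0985·8/12)
= 118.2726 · e^0.065667 = 118.2726 × 1.067871 = €126.30

€126.30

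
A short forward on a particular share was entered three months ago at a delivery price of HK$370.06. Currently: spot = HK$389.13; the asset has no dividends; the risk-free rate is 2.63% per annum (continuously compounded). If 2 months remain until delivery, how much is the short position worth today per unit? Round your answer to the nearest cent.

-HK$20.69

Current fair forward for the remaining 2 months: F = S·e^(r·T), r = 0.0263
F = 389.13 · e^(0.0263 × 2/12) = 389.13 × 1.004393 = 390.8394
Value of long forward = (F − K)·e^(−rT) = (390.8394 − 370.06) · e^(−0.0263·2/12)
= 20.7794 × 0.995626 = 20.69
Short position value = −(long value) = -HK$20.69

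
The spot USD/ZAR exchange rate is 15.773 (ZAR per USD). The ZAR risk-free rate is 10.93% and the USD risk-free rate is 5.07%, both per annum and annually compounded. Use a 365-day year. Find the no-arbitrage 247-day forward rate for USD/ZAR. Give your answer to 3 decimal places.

By covered interest parity, F = S · (1+r_ZAR)^T / (1+r_USD)^T
= 15.773 × 1.072717 / 1.034034 = 15.773 × 1.037410
F = 16.363 ZAR per USD

16.363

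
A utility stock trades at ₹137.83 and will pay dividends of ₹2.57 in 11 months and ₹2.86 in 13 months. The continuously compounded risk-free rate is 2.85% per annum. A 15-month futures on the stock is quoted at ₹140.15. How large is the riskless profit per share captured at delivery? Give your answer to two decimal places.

₹2.79 per share

PV(dividends) I = 2.57·e^(−0.0285·11/12) + 2.86·e^(−0.0285·13/12) = 5.2768
Fair futures F* = (S − I)·e^(rT) = (137.83 − 5.2768)·e^0.035625 = 132.5532 × 1.036267 = 137.3605
Market ₹140.15 > fair 137.3605: forward overpriced → cash-and-carry (borrow at r, buy the stock and collect the dividends, short the forward).
Profit at T = |F_mkt − F*| = |140.15 − 137.3605| = ₹2.79 per share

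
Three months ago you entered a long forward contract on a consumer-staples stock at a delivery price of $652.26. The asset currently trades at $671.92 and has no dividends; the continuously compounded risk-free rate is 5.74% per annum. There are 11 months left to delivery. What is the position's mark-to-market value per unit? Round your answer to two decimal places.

$53.09

Current fair forward for the remaining 11 months: F = S·e^(r·T), r = 0.0574
F = 671.92 · e^(0.0574 × 11/12) = 671.92 × 1.054026 = 708.2211
Value of long forward = (F − K)·e^(−rT) = (708.2211 − 652.26) · e^(−0.0574·11/12)
= 55.9611 × 0.948744 = 53.09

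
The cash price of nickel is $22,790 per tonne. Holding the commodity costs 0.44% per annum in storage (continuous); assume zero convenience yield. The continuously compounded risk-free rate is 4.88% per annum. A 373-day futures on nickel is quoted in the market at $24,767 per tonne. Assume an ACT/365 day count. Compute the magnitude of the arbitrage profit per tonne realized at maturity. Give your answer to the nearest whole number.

Fair futures: F* = S·e^(carry·T), with carry = (r + u) = 0.0488 + 0.0044 = 0.0532
F* = 22790 · e^(0.0532 × 373/365) = 22790 · e^0.054366 = 22790 × 1.055871 = $24063.3001
Market $24767 > fair $24063.3001: forward overpriced → cash-and-carry (buy spot, short the forward).
At maturity, profit = |F_mkt − F*| = |24767 − 24063.3001| = $704 per tonne

$704 per tonne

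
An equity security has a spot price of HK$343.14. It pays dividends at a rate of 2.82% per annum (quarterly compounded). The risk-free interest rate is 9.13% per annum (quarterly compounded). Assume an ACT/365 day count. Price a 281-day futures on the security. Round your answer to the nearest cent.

HK$359.96

F = S · (1+r/4)^(4T) / (1+q/4)^(4T)
= 343.14 × 1.071970 / 1.021870 = 343.14 × 1.049028
F = HK$359.96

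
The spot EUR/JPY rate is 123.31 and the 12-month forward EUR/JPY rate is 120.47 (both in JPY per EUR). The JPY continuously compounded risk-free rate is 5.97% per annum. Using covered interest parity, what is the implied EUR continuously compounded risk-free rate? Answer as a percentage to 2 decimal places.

8.30%

F = S·e^((r_JPY − r_EUR)T) ⇒ r_EUR = r_JPY − ln(F/S)/T
ln(120.47/123.31) = -0.023301; /(12/12) = -0.023301
r_EUR = 0.0597 + 0.023301 = 0.083001
r_EUR = 8.30%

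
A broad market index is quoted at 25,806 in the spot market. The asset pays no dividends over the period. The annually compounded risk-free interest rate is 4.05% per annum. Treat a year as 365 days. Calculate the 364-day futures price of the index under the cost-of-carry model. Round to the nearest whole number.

F = S · (1+r)^T
= 25806 × 1.040387
F = 26,848

26,848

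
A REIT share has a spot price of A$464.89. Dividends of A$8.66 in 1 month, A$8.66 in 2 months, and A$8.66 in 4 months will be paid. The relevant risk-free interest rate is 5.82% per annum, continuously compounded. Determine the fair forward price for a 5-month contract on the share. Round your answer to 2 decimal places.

PV(dividends) I = 8.66·e^(−0.0582·1/12) + 8.66·e^(−0.0582·2/12) + 8.66·e^(−0.0582·4/12)
I = 8.6181 + 8.5764 + 8.4936 = 25.6881
F = (S − I)·e^(rT) = (464.89 − 25.6881) · e^(0.0582·5/12)
= 439.2019 · e^0.024250 = 439.2019 × 1.024546 = A$449.98

A$449.98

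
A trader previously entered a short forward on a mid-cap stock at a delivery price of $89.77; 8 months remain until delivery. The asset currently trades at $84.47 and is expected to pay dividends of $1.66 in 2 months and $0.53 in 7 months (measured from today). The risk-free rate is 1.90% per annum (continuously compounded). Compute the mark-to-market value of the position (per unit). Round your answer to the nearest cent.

PV(remaining dividends) I = 1.66·e^(−0.0190·2/12) + 0.53·e^(−0.0190·7/12) = 2.1789
Current forward F = (S − I)·e^(rT) = (84.47 − 2.1789)·e^(0.0190·8/12) = 82.2911 × 1.012747 = 83.3401
Value (long) = (F − K)·e^(−rT) = (83.3401 − 89.77) × 0.987413 = -6.3490
Short position value = −(long value) = $6.35

$6.35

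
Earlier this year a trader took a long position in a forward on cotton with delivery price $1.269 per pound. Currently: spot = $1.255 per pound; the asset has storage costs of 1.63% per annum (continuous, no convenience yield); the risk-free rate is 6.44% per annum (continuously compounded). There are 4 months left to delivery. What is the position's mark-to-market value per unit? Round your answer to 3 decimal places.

Current fair forward for the remaining 4 months: F = S·e^((r + u)·T), (r + u) = 0.0644 + 0.0163 = 0.0807
F = 1.255 · e^(0.0807 × 4/12) = 1.255 × 1.027265 = 1.2892
Value of long forward = (F − K)·e^(−rT) = (1.2892 − 1.269) · e^(−0.0644·4/12)
= 0.0202 × 0.978762 = 0.020

$0.020 per pound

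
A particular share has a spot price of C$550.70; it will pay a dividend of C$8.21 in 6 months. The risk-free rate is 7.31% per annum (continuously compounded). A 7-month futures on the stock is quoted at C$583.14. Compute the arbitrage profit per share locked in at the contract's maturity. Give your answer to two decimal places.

C$16.71 per share

PV(dividends) I = 8.21·e^(−0.0731·6/12) = 7.9153
Fair futures F* = (S − I)·e^(rT) = (550.70 − 7.9153)·e^0.042642 = 542.7847 × 1.043564 = 566.4306
Market C$583.14 > fair 566.4306: forward overpriced → cash-and-carry (borrow at r, buy the stock and collect the dividends, short the forward).
Profit at T = |F_mkt − F*| = |583.14 − 566.4306| = C$16.71 per share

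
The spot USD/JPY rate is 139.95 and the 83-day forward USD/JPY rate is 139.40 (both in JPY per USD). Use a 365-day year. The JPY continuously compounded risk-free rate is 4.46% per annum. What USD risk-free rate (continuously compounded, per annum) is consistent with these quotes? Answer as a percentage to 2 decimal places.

F = S·e^((r_JPY − r_USD)T) ⇒ r_USD = r_JPY − ln(F/S)/T
ln(139.40/139.95) = -0.003938; /(83/365) = -0.017318
r_USD = 0.0446 + 0.017318 = 0.061918
r_USD = 6.19%

6.19%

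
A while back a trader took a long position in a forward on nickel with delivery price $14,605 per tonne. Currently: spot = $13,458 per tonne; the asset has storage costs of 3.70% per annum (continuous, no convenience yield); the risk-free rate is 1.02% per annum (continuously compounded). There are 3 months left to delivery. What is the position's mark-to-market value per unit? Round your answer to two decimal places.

-$984.74 per tonne

Current fair forward for the remaining 3 months: F = S·e^((r + u)·T), (r + u) = 0.0102 + 0.0370 = 0.0472
F = 13458 · e^(0.0472 × 3/12) = 13458 × 1.01186989 = 13617.7450
Value of long forward = (F − K)·e^(−rT) = (13617.7450 − 14605) · e^(−0.0102·3/12)
= -987.2550 × 0.99745325 = -984.74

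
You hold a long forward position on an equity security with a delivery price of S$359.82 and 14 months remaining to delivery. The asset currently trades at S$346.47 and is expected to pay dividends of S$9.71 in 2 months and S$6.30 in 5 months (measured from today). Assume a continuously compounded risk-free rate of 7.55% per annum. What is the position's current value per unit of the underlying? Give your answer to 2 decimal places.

PV(remaining dividends) I = 9.71·e^(−0.0755·2/12) + 6.30·e^(−0.0755·5/12) = 15.6935
Current forward F = (S − I)·e^(rT) = (346.47 − 15.6935)·e^(0.0755·14/12) = 330.7765 × 1.092079 = 361.2341
Value (long) = (F − K)·e^(−rT) = (361.2341 − 359.82) × 0.915685 = 1.2949
Value = S$1.29

S$1.29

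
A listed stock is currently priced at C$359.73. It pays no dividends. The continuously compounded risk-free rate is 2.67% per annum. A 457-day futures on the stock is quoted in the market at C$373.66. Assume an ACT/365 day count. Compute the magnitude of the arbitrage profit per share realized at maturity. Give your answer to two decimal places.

Fair futures: F* = S·e^(carry·T), with carry = r = 0.0267
F* = 359.73 · e^(0.0267 × 457/365) = 359.73 · e^0.033430 = 359.73 × 1.033995 = C$371.9590
Market C$373.66 > fair C$371.9590: forward overpriced → cash-and-carry (buy spot, short the forward).
At maturity, profit = |F_mkt − F*| = |373.66 − 371.9590| = C$1.70 per share

C$1.70 per share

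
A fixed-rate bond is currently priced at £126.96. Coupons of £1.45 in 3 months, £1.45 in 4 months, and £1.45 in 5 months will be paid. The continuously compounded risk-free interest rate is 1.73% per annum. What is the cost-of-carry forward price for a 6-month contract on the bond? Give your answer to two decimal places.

PV(coupons) I = 1.45·e^(−0.0173·3/12) + 1.45·e^(−0.0173·4/12) + 1.45·e^(−0.0173·5/12)
I = 1.4437 + 1.4417 + 1.4396 = 4.3250
F = (S − I)·e^(rT) = (126.96 − 4.3250) · e^(0.0173·6/12)
= 122.6350 · e^0.008650 = 122.6350 × 1.008688 = £123.70

£123.70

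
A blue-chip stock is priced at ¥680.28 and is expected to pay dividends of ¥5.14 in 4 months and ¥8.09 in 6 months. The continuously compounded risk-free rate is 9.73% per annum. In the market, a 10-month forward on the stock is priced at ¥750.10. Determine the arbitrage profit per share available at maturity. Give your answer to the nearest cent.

¥26.12 per share

PV(dividends) I = 5.14·e^(−0.0973·4/12) + 8.09·e^(−0.0973·6/12) = 12.6818
Fair forward F* = (S − I)·e^(rT) = (680.28 − 12.6818)·e^0.081083 = 667.5982 × 1.084461 = 723.9842
Market ¥750.10 > fair 723.9842: forward overpriced → cash-and-carry (borrow at r, buy the stock and collect the dividends, short the forward).
Profit at T = |F_mkt − F*| = |750.10 − 723.9842| = ¥26.12 per share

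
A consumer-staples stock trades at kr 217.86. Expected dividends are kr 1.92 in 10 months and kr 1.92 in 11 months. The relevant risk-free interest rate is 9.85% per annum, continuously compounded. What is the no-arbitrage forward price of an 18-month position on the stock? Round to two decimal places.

PV(dividends) I = 1.92·e^(−0.0985·10/12) + 1.92·e^(−0.0985·11/12)
I = 1.7687 + 1.7542 = 3.5229
F = (S − I)·e^(rT) = (217.86 − 3.5229) · e^(0.0985·18/12)
= 214.3371 · e^0.147750 = 214.3371 × 1.159223 = kr 248.46

kr 248.46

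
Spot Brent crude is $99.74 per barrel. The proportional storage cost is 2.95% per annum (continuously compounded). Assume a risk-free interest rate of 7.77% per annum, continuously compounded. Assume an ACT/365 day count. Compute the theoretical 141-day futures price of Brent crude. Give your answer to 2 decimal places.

Net carry = r + u − y = 0.0777 + 0.0295 − 0.0000 = 0.1072
F = S·e^((r+u−y)T) = 99.74 · e^(0.1072 × 141/365) = 99.74 · e^0.041412
= 99.74 × 1.042281 = $103.96 per barrel

$103.96 per barrel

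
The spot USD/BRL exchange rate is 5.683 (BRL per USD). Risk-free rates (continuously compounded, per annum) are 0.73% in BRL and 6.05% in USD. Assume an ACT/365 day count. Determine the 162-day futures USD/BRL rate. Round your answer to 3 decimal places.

F = S·e^((r_BRL − r_USD)T) = 5.683 · e^((0.0073 − 0.0605) × 162/365)
= 5.683 · e^-0.023612 = 5.683 × 0.976665
F = 5.550 BRL per USD

5.550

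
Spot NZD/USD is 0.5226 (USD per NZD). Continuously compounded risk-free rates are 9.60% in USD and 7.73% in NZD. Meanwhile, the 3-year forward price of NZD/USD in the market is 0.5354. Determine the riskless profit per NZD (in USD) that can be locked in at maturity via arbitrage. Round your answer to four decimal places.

Fair forward: F* = S·e^(carry·T), with carry = (r_USD − r_NZD) = 0.0960 − 0.0773 = 0.0187
F* = 0.5226 · e^(0.0187 × 3) = 0.5226 · e^0.056100 = 0.5226 × 1.057703 = 0.5528
Market 0.5354 < fair 0.5528: forward underpriced → reverse cash-and-carry (short spot, go long the forward).
At maturity, profit = |F_mkt − F*| = |0.5354 − 0.5528| = 0.0174 per NZD (in USD)

0.0174 per NZD (in USD)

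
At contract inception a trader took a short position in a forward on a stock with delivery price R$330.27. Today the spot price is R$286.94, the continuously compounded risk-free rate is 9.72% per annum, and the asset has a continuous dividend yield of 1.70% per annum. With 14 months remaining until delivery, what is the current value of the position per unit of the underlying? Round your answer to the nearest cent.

Current fair forward for the remaining 14 months: F = S·e^((r − q)·T), (r − q) = 0.0972 − 0.0170 = 0.0802
F = 286.94 · e^(0.0802 × 14/12) = 286.94 × 1.098084 = 315.0842
Value of long forward = (F − K)·e^(−rT) = (315.0842 − 330.27) · e^(−0.0972·14/12)
= -15.1858 × 0.892793 = -13.56
Short position value = −(long value) = R$13.56

R$13.56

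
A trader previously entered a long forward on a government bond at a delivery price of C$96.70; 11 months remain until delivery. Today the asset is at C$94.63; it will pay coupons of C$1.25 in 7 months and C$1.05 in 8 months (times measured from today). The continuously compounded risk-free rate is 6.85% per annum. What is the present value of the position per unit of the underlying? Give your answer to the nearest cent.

C$1.61

PV(remaining coupons) I = 1.25·e^(−0.0685·7/12) + 1.05·e^(−0.0685·8/12) = 2.2042
Current forward F = (S − I)·e^(rT) = (94.63 − 2.2042)·e^(0.0685·11/12) = 92.4258 × 1.064805 = 98.4155
Value (long) = (F − K)·e^(−rT) = (98.4155 − 96.70) × 0.939139 = 1.6111
Value = C$1.61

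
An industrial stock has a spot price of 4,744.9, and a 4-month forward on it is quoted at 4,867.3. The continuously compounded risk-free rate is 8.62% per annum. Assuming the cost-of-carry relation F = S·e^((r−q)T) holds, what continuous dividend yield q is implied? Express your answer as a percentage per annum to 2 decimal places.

0.98%

From F = S·e^((r−q)T): (r − q) = ln(F/S)/T
ln(4867.3/4744.9) = ln(1.025796) = 0.025469
(r − q) = 0.025469 / (4/12) = 0.076407
q = r − ln(F/S)/T = 0.0862 − 0.076407 = 0.009793
q = 0.98%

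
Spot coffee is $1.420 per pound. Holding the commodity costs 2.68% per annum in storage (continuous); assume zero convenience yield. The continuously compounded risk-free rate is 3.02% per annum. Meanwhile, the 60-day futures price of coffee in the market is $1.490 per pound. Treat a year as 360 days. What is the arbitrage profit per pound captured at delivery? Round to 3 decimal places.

$0.056 per pound

Fair futures: F* = S·e^(carry·T), with carry = (r + u) = 0.0302 + 0.0268 = 0.0570
F* = 1.420 · e^(0.0570 × 60/360) = 1.420 · e^0.009500 = 1.420 × 1.009545 = $1.4336
Market $1.490 > fair $1.4336: forward overpriced → cash-and-carry (buy spot, short the forward).
At maturity, profit = |F_mkt − F*| = |1.490 − 1.4336| = $0.056 per pound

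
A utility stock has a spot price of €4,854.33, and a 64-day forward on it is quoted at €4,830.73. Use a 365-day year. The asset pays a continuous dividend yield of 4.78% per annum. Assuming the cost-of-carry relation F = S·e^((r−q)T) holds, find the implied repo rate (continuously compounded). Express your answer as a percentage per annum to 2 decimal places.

2.00%

From F = S·e^((r−q)T): (r − q) = ln(F/S)/T
ln(4830.73/4854.33) = ln(0.995138) = -0.004874
(r − q) = -0.004874 / (64/365) = -0.027797
r = ln(F/S)/T + q = -0.027797 + 0.0478 = 0.020003
r = 2.00%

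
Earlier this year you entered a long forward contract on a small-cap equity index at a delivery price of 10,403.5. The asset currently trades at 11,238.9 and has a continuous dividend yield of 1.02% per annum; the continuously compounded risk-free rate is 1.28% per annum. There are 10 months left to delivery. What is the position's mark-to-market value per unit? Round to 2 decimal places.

Current fair forward for the remaining 10 months: F = S·e^((r − q)·T), (r − q) = 0.0128 − 0.0102 = 0.0026
F = 11238.9 · e^(0.0026 × 10/12) = 11238.9 × 1.00216902 = 11263.2774
Value of long forward = (F − K)·e^(−rT) = (11263.2774 − 10403.5) · e^(−0.0128·10/12)
= 859.7774 × 0.98939002 = 850.66

850.66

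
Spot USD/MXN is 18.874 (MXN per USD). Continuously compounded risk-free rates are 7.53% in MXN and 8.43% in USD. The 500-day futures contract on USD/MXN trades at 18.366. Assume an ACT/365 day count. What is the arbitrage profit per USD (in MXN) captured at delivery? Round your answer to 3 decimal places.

Fair futures: F* = S·e^(carry·T), with carry = (r_MXN − r_USD) = 0.0753 − 0.0843 = -0.0090
F* = 18.874 · e^(-0.0090 × 500/365) = 18.874 · e^-0.012329 = 18.874 × 0.987747 = 18.6427
Market 18.366 < fair 18.6427: forward underpriced → reverse cash-and-carry (short spot, go long the forward).
At maturity, profit = |F_mkt − F*| = |18.366 − 18.6427| = 0.277 per USD (in MXN)

0.277 per USD (in MXN)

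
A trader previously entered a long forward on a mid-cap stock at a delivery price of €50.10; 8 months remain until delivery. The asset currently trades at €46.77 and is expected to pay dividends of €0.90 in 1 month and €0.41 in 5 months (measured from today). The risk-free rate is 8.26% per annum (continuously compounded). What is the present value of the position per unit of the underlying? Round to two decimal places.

-€1.94

PV(remaining dividends) I = 0.90·e^(−0.0826·1/12) + 0.41·e^(−0.0826·5/12) = 1.2900
Current forward F = (S − I)·e^(rT) = (46.77 − 1.2900)·e^(0.0826·8/12) = 45.4800 × 1.056611 = 48.0547
Value (long) = (F − K)·e^(−rT) = (48.0547 − 50.10) × 0.946422 = -1.9357
Value = -€1.94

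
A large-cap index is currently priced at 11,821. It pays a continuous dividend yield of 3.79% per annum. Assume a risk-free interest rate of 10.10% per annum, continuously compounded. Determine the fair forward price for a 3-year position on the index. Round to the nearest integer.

14,285

F = S·e^((r − q)T) = 11821 · e^((0.1010 − 0.0379) × 3)
= 11821 · e^0.189300 = 11821 × 1.208403
F = 14,285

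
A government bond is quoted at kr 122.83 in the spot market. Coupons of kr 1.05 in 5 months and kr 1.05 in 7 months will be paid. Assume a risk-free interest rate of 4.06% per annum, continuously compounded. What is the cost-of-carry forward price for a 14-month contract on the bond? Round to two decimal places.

kr 126.63

PV(coupons) I = 1.05·e^(−0.0406·5/12) + 1.05·e^(−0.0406·7/12)
I = 1.0324 + 1.0254 = 2.0578
F = (S − I)·e^(rT) = (122.83 − 2.0578) · e^(0.0406·14/12)
= 120.7722 · e^0.047367 = 120.7722 × 1.048507 = kr 126.63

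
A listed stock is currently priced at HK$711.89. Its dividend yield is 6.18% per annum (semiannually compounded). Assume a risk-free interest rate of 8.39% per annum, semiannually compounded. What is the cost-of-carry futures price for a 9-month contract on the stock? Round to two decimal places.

HK$723.37

F = S · (1+r/2)^(2T) / (1+q/2)^(2T)
= 711.89 × 1.063580 / 1.046706 = 711.89 × 1.016121
F = HK$723.37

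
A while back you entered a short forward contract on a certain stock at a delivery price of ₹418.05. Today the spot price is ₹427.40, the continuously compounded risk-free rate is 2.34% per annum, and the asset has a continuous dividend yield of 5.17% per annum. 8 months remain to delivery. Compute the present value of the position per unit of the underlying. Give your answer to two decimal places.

-₹1.34

Current fair forward for the remaining 8 months: F = S·e^((r − q)·T), (r − q) = 0.0234 − 0.0517 = -0.0283
F = 427.40 · e^(-0.0283 × 8/12) = 427.40 × 0.981310 = 419.4119
Value of long forward = (F − K)·e^(−rT) = (419.4119 − 418.05) · e^(−0.0234·8/12)
= 1.3619 × 0.984521 = 1.34
Short position value = −(long value) = -₹1.34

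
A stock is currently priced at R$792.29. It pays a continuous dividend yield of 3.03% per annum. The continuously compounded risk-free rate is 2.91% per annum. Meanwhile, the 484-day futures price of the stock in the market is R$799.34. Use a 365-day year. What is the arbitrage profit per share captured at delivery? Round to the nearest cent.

R$8.31 per share

Fair futures: F* = S·e^(carry·T), with carry = (r − q) = 0.0291 − 0.0303 = -0.0012
F* = 792.29 · e^(-0.0012 × 484/365) = 792.29 · e^-0.001591 = 792.29 × 0.998410 = R$791.0303
Market R$799.34 > fair R$791.0303: forward overpriced → cash-and-carry (buy spot, short the forward).
At maturity, profit = |F_mkt − F*| = |799.34 − 791.0303| = R$8.31 per share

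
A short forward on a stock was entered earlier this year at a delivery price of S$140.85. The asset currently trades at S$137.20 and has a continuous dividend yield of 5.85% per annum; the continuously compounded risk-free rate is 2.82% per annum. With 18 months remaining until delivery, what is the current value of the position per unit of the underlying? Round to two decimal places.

Current fair forward for the remaining 18 months: F = S·e^((r − q)·T), (r − q) = 0.0282 − 0.0585 = -0.0303
F = 137.20 · e^(-0.0303 × 18/12) = 137.20 × 0.955567 = 131.1038
Value of long forward = (F − K)·e^(−rT) = (131.1038 − 140.85) · e^(−0.0282·18/12)
= -9.7462 × 0.958582 = -9.34
Short position value = −(long value) = S$9.34

S$9.34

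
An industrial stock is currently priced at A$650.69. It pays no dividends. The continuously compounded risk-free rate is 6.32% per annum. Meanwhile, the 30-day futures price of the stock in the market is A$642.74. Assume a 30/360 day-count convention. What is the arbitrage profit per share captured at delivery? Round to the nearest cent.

Fair futures: F* = S·e^(carry·T), with carry = r = 0.0632
F* = 650.69 · e^(0.0632 × 30/360) = 650.69 · e^0.005267 = 650.69 × 1.005281 = A$654.1263
Market A$642.74 < fair A$654.1263: forward underpriced → reverse cash-and-carry (short spot, go long the forward).
At maturity, profit = |F_mkt − F*| = |642.74 − 654.1263| = A$11.39 per share

A$11.39 per share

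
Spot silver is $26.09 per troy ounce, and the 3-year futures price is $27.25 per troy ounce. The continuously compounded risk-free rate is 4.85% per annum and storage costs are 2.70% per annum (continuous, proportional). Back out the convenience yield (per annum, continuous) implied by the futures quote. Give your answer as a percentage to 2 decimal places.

6.10%

F = S·e^((r+u−y)T) ⇒ (r+u−y) = ln(F/S)/T
ln(27.25/26.09) = 0.043501; /T ⇒ 0.014500
y = r + u − ln(F/S)/T = 0.0485 + 0.0270 − 0.014500 = 0.061000
y = 6.10%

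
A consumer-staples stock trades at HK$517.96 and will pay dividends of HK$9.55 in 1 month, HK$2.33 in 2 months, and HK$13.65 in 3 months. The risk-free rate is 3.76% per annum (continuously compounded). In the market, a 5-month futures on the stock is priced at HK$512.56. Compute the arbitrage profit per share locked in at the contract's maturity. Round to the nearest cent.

HK$12.18 per share

PV(dividends) I = 9.55·e^(−0.0376·1/12) + 2.33·e^(−0.0376·2/12) + 13.65·e^(−0.0376·3/12) = 25.3579
Fair futures F* = (S − I)·e^(rT) = (517.96 − 25.3579)·e^0.015667 = 492.6021 × 1.015790 = 500.3803
Market HK$512.56 > fair 500.3803: forward overpriced → cash-and-carry (borrow at r, buy the stock and collect the dividends, short the forward).
Profit at T = |F_mkt − F*| = |512.56 − 500.3803| = HK$12.18 per share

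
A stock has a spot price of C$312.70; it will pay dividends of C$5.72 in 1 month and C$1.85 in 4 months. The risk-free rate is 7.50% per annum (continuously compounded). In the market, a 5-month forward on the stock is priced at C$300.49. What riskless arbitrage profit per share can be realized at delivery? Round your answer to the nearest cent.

PV(dividends) I = 5.72·e^(−0.0750·1/12) + 1.85·e^(−0.0750·4/12) = 7.4887
Fair forward F* = (S − I)·e^(rT) = (312.70 − 7.4887)·e^0.031250 = 305.2113 × 1.031743 = 314.8996
Market C$300.49 < fair 314.8996: forward underpriced → reverse cash-and-carry (short the stock, invest proceeds at r, pay the dividends, go long the forward).
Profit at T = |F_mkt − F*| = |300.49 − 314.8996| = C$14.41 per share

C$14.41 per share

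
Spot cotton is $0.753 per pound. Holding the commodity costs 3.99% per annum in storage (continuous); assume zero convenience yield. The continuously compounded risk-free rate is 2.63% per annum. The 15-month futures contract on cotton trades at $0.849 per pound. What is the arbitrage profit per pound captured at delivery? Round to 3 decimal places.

Fair futures: F* = S·e^(carry·T), with carry = (r + u) = 0.0263 + 0.0399 = 0.0662
F* = 0.753 · e^(0.0662 × 15/12) = 0.753 · e^0.082750 = 0.753 × 1.086270 = $0.8180
Market $0.849 > fair $0.8180: forward overpriced → cash-and-carry (buy spot, short the forward).
At maturity, profit = |F_mkt − F*| = |0.849 − 0.8180| = $0.031 per pound

$0.031 per pound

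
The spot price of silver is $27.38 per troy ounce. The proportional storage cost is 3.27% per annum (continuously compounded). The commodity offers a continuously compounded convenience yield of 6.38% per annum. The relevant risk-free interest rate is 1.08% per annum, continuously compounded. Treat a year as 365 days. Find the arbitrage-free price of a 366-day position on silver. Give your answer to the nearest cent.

$26.83 per troy ounce

Net carry = r + u − y = 0.0108 + 0.0327 − 0.0638 = -0.0203
F = S·e^((r+u−y)T) = 27.38 · e^(-0.0203 × 366/365) = 27.38 · e^-0.020356
= 27.38 × 0.979850 = $26.83 per troy ounce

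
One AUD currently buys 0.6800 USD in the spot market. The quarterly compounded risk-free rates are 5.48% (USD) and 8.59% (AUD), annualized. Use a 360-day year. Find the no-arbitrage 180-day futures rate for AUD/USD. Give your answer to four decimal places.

0.6697

By covered interest parity, F = S · (1+r_USD/4)^(4T) / (1+r_AUD/4)^(4T)
= 0.6800 × 1.027588 / 1.043411 = 0.6800 × 0.984835
F = 0.6697 USD per AUD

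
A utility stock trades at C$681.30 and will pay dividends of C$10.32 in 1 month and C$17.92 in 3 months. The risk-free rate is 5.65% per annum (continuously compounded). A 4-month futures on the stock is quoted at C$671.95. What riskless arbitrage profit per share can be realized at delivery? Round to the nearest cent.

PV(dividends) I = 10.32·e^(−0.0565·1/12) + 17.92·e^(−0.0565·3/12) = 27.9402
Fair futures F* = (S − I)·e^(rT) = (681.30 − 27.9402)·e^0.018833 = 653.3598 × 1.019011 = 665.7808
Market C$671.95 > fair 665.7808: forward overpriced → cash-and-carry (borrow at r, buy the stock and collect the dividends, short the forward).
Profit at T = |F_mkt − F*| = |671.95 − 665.7808| = C$6.17 per share

C$6.17 per share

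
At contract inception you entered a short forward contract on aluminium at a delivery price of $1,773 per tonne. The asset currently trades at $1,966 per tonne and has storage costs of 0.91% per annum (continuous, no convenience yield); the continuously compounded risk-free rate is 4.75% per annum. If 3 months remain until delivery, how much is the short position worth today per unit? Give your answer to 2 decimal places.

-$218.41 per tonne

Current fair forward for the remaining 3 months: F = S·e^((r + u)·T), (r + u) = 0.0475 + 0.0091 = 0.0566
F = 1966 · e^(0.0566 × 3/12) = 1966 × 1.01425059 = 1994.0167
Value of long forward = (F − K)·e^(−rT) = (1994.0167 − 1773) · e^(−0.0475·3/12)
= 221.0167 × 0.98819523 = 218.41
Short position value = −(long value) = -$218.41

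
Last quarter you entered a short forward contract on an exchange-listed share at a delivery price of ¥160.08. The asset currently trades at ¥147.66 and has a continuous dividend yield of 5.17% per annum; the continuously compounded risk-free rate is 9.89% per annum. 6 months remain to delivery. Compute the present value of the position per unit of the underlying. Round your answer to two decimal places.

¥8.46

Current fair forward for the remaining 6 months: F = S·e^((r − q)·T), (r − q) = 0.0989 − 0.0517 = 0.0472
F = 147.66 · e^(0.0472 × 6/12) = 147.66 × 1.023881 = 151.1863
Value of long forward = (F − K)·e^(−rT) = (151.1863 − 160.08) · e^(−0.0989·6/12)
= -8.8937 × 0.951753 = -8.46
Short position value = −(long value) = ¥8.46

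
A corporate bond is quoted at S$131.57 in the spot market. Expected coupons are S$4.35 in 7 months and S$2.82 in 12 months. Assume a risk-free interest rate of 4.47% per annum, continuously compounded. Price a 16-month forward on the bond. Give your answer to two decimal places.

S$132.29

PV(coupons) I = 4.35·e^(−0.0447·7/12) + 2.82·e^(−0.0447·12/12)
I = 4.2380 + 2.6967 = 6.9347
F = (S − I)·e^(rT) = (131.57 − 6.9347) · e^(0.0447·16/12)
= 124.6353 · e^0.059600 = 124.6353 × 1.061412 = S$132.29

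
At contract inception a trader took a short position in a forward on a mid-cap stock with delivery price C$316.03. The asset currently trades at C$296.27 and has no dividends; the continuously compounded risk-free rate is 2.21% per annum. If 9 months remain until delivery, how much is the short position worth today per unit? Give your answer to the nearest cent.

Current fair forward for the remaining 9 months: F = S·e^(r·T), r = 0.0221
F = 296.27 · e^(0.0221 × 9/12) = 296.27 × 1.016713 = 301.2216
Value of long forward = (F − K)·e^(−rT) = (301.2216 − 316.03) · e^(−0.0221·9/12)
= -14.8084 × 0.983562 = -14.56
Short position value = −(long value) = C$14.56

C$14.56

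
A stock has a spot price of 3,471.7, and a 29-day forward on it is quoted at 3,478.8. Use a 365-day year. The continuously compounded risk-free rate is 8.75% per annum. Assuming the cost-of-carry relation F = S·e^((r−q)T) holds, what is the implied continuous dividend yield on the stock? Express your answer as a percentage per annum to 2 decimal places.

6.18%

From F = S·e^((r−q)T): (r − q) = ln(F/S)/T
ln(3478.8/3471.7) = ln(1.002045) = 0.002043
(r − q) = 0.002043 / (29/365) = 0.025714
q = r − ln(F/S)/T = 0.0875 − 0.025714 = 0.061786
q = 6.18%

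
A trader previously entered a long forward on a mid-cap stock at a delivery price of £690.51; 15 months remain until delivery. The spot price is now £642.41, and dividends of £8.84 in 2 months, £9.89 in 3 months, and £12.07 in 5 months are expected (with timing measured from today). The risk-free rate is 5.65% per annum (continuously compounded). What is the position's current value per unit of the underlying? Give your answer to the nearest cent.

PV(remaining dividends) I = 8.84·e^(−0.0565·2/12) + 9.89·e^(−0.0565·3/12) + 12.07·e^(−0.0565·5/12) = 30.2976
Current forward F = (S − I)·e^(rT) = (642.41 − 30.2976)·e^(0.0565·15/12) = 612.1124 × 1.073179 = 656.9062
Value (long) = (F − K)·e^(−rT) = (656.9062 − 690.51) × 0.931811 = -31.3124
Value = -£31.31

-£31.31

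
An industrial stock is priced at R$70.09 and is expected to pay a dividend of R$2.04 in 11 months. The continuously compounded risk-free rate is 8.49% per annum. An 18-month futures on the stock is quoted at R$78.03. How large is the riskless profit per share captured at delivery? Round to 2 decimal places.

PV(dividends) I = 2.04·e^(−0.0849·11/12) = 1.8873
Fair futures F* = (S − I)·e^(rT) = (70.09 − 1.8873)·e^0.127350 = 68.2027 × 1.135814 = 77.4656
Market R$78.03 > fair 77.4656: forward overpriced → cash-and-carry (borrow at r, buy the stock and collect the dividends, short the forward).
Profit at T = |F_mkt − F*| = |78.03 − 77.4656| = R$0.56 per share

R$0.56 per share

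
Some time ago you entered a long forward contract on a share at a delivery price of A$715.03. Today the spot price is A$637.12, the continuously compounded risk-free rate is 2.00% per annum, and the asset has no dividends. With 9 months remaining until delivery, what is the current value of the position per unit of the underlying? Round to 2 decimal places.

-A$67.26

Current fair forward for the remaining 9 months: F = S·e^(r·T), r = 0.0200
F = 637.12 · e^(0.0200 × 9/12) = 637.12 × 1.015113 = 646.7488
Value of long forward = (F − K)·e^(−rT) = (646.7488 − 715.03) · e^(−0.0200·9/12)
= -68.2812 × 0.985112 = -67.26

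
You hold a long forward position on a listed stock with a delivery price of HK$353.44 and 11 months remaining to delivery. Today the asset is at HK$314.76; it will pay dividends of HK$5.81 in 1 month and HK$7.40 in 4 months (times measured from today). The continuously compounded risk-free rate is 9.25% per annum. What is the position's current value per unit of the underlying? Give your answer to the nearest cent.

-HK$22.89

PV(remaining dividends) I = 5.81·e^(−0.0925·1/12) + 7.40·e^(−0.0925·4/12) = 12.9407
Current forward F = (S − I)·e^(rT) = (314.76 − 12.9407)·e^(0.0925·11/12) = 301.8193 × 1.088490 = 328.5273
Value (long) = (F − K)·e^(−rT) = (328.5273 − 353.44) × 0.918704 = -22.8874
Value = -HK$22.89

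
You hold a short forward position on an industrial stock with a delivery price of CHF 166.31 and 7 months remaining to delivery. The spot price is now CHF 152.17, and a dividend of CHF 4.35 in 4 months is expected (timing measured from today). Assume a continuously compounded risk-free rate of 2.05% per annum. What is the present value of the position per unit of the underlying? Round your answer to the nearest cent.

PV(remaining dividends) I = 4.35·e^(−0.0205·4/12) = 4.3204
Current forward F = (S − I)·e^(rT) = (152.17 − 4.3204)·e^(0.0205·7/12) = 147.8496 × 1.012030 = 149.6282
Value (long) = (F − K)·e^(−rT) = (149.6282 − 166.31) × 0.988113 = -16.4835
Short position value = −(long value) = CHF 16.48

CHF 16.48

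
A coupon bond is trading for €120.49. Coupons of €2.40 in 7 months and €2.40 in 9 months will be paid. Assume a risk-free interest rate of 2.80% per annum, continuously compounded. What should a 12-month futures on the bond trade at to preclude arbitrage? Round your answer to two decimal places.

PV(coupons) I = 2.40·e^(−0.0280·7/12) + 2.40·e^(−0.0280·9/12)
I = 2.3611 + 2.3501 = 4.7112
F = (S − I)·e^(rT) = (120.49 − 4.7112) · e^(0.0280·12/12)
= 115.7788 · e^0.028000 = 115.7788 × 1.028396 = €119.07

€119.07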